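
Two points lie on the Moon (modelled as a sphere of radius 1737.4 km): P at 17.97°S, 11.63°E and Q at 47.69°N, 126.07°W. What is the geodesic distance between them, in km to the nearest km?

4081 km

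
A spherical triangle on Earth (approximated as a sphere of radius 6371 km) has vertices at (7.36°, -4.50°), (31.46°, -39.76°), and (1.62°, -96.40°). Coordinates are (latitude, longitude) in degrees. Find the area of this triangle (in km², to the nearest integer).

Side lengths (central angles): a = 1.0660, b = 1.6000, c = 0.7111 rad; semiperimeter s = 1.6886.
By l'Huilier's theorem, tan(E/4) = √[tan(s/2) tan((s−a)/2) tan((s−b)/2) tan((s−c)/2)], giving spherical excess E = 0.3684 rad.
Area = E·R² = 0.3684 × (6371)² ≈ 14951397 km².

14951397 km²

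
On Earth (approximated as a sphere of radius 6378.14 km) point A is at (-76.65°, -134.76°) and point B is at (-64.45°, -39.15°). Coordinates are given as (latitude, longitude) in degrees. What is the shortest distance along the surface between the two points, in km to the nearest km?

With latitudes φ₁ = -76.650°, φ₂ = -64.450° and longitude difference Δλ = 95.610°:
Haversine: a = sin²(Δφ/2) + cos φ₁ cos φ₂ sin²(Δλ/2) = 0.0113 + (0.2309)(0.4313)(0.5489) = 0.06595.
Central angle c = 2·arcsin(√a) = 0.51945 rad.
Distance = R·c = 6378.14 × 0.5194 ≈ 3313 km.

3313 km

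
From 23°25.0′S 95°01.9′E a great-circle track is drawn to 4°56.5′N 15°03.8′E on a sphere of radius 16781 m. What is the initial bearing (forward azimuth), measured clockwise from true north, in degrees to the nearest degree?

279°

Δλ = -79.968° = -1.3957 rad.
y = sin Δλ · cos φ₂ = (-0.9847)(0.9963) = -0.9811
x = cos φ₁ sin φ₂ − sin φ₁ cos φ₂ cos Δλ = (0.9176)(0.0861) − (-0.3974)(0.9963)(0.1742) = 0.1480
θ = atan2(y, x) = -81.42°; adding 360° gives 279°.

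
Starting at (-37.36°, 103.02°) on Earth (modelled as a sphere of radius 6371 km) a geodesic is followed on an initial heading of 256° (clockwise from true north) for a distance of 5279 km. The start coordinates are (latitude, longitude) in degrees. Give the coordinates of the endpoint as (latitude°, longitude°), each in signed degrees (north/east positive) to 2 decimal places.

-33.50°, 43.98°

Angular distance δ = d/R = 5279/6371 = 0.82860 rad; initial bearing θ = 4.4680 rad.
sin φ₂ = sin φ₁ cos δ + cos φ₁ sin δ cos θ = (-0.6068)(0.6759) + (0.7948)(0.7370)(-0.2419) = -0.5519, so φ₂ = -33.50°.
Δλ = atan2(sin θ sin δ cos φ₁, cos δ − sin φ₁ sin φ₂) = atan2(-0.5684, 0.3410) = -59.037°.
λ₂ = 103.020° − 59.037° = 43.98°.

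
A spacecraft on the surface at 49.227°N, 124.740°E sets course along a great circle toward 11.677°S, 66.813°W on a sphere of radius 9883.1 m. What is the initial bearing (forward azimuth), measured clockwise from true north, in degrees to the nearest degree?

18°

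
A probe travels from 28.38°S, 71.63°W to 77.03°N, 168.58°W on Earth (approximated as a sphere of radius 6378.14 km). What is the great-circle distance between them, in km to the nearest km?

13264 km

With latitudes φ₁ = -28.380°, φ₂ = 77.030° and longitude difference Δλ = -96.950°:
Haversine: a = sin²(Δφ/2) + cos φ₁ cos φ₂ sin²(Δλ/2) = 0.6329 + (0.8798)(0.2244)(0.5605) = 0.74354.
Central angle c = 2·arcsin(√a) = 2.07954 rad.
Distance = R·c = 6378.14 × 2.0795 ≈ 13264 km.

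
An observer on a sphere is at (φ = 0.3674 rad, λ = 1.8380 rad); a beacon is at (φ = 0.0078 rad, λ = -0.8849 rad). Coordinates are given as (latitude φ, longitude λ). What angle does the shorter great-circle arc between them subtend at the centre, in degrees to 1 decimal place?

148.2°

With latitudes φ₁ = 21.050°, φ₂ = 0.447° and longitude difference Δλ = -156.011°:
Haversine: a = sin²(Δφ/2) + cos φ₁ cos φ₂ sin²(Δλ/2) = 0.0320 + (0.9333)(1.0000)(0.9568) = 0.92491.
Central angle c = 2·arcsin(√a) = 2.58644 rad.
So the angular separation is 148.2°.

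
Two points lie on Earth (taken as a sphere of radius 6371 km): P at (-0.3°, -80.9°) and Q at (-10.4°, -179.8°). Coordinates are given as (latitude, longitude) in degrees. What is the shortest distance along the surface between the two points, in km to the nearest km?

10975 km

With latitudes φ₁ = -0.300°, φ₂ = -10.400° and longitude difference Δλ = -98.900°:
cos c = sin φ₁ sin φ₂ + cos φ₁ cos φ₂ cos Δλ = (-0.0052)(-0.1805) + (1.0000)(0.9836)(-0.1547) = -0.15122,
so c = arccos(-0.15122) = 1.72260 rad.
Distance = R·c = 6371 × 1.7226 ≈ 10975 km.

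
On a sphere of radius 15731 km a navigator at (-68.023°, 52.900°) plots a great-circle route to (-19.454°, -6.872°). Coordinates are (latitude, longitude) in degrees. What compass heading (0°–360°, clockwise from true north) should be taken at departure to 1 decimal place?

With φ₁ = -1.1872, φ₂ = -0.3395, Δλ = -1.0432 rad, the forward-azimuth formula gives
θ = atan2( sin Δλ cos φ₂ , cos φ₁ sin φ₂ − sin φ₁ cos φ₂ cos Δλ ) = atan2(-0.8147, 0.3156) = -68.83°.
Adding 360° brings this into [0°, 360°): 291.2°.

291.2°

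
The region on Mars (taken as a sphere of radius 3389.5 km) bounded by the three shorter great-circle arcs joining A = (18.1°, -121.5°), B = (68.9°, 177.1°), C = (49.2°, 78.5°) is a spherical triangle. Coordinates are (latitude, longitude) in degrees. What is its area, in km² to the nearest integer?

Side lengths (central angles): a = 0.8352, b = 1.9267, c = 1.0999 rad; semiperimeter s = 1.9309.
By l'Huilier's theorem, tan(E/4) = √[tan(s/2) tan((s−a)/2) tan((s−b)/2) tan((s−c)/2)], giving spherical excess E = 0.1142 rad.
Area = E·R² = 0.1142 × (3389.5)² ≈ 1311574 km².

1311574 km²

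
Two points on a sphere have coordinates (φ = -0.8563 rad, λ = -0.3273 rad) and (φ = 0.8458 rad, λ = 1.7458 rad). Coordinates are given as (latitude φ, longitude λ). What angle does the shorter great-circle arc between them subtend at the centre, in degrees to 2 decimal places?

140.77°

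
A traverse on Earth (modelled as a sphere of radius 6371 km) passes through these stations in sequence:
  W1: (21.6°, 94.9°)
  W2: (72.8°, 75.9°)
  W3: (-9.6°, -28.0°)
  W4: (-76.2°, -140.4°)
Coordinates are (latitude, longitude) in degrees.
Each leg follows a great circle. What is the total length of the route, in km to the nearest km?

Leg W1→W2: central angle 0.9127 rad, distance 5814.7 km.
Leg W2→W3: central angle 1.8022 rad, distance 11481.9 km.
Leg W3→W4: central angle 1.4984 rad, distance 9546.3 km.
Total: 5814.7 + 11481.9 + 9546.3 ≈ 26843 km.

26843 km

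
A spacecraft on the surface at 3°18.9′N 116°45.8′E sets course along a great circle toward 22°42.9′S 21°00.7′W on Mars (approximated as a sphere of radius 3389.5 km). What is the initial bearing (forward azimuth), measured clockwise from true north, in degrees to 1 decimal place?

240.8°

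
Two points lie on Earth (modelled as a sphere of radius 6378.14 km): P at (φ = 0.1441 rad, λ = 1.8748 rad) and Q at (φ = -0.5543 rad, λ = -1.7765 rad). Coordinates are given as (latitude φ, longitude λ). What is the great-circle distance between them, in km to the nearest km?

16042 km

Let φ₁ = 0.1441 rad, φ₂ = -0.5543 rad, and Δλ = 2.6319 rad.
cos c = sin φ₁ sin φ₂ + cos φ₁ cos φ₂ cos Δλ = (0.1436)(-0.5263) + (0.9896)(0.8503)(-0.8729) = -0.81008,
so c = arccos(-0.81008) = 2.51509 rad.
Distance = R·c = 6378.14 × 2.5151 ≈ 16042 km.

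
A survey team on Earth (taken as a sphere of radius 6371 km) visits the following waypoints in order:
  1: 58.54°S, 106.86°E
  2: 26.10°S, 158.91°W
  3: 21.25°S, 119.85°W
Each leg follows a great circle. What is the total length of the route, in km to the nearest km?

11792 km

Leg 1→2: central angle 1.2231 rad, distance 7792.6 km.
Leg 2→3: central angle 0.6278 rad, distance 3999.5 km.
Total: 7792.6 + 3999.5 ≈ 11792 km.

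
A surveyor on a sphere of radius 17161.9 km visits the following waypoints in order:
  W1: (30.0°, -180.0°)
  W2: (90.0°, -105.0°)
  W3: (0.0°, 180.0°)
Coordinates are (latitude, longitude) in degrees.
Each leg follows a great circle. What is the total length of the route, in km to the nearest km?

Leg W1→W2: central angle 1.0472 rad, distance 17971.9 km.
Leg W2→W3: central angle 1.5708 rad, distance 26957.8 km.
Total: 17971.9 + 26957.8 ≈ 44930 km.

44930 km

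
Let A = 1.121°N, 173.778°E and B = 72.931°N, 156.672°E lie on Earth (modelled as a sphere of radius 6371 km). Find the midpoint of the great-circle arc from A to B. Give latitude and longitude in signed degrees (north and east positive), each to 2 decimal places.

Central angle δ = 1.2670 rad. Interpolating on the sphere with fraction f = 0.5:
P = [sin((1−f)δ)·A + sin(fδ)·B] / sin δ = 0.6204·A + 0.6204·B in Cartesian coordinates,
giving P = (-0.7838, 0.1393, 0.6052), i.e. latitude 37.24°, longitude 169.92°.

37.24°, 169.92°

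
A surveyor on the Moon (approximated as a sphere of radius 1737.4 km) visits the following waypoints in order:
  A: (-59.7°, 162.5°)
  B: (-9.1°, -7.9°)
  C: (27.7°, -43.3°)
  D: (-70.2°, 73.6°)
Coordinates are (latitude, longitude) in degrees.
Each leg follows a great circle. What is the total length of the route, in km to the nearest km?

8673 km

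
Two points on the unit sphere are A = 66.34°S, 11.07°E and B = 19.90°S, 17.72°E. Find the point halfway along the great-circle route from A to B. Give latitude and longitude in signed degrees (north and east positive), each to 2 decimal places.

The central angle between A and B is δ = 0.8140 rad.
With f = 0.5, the slerp weights are sin((1−f)δ)/sin δ = 0.5445 and sin(fδ)/sin δ = 0.5445.
Weighted sum of the unit vectors: (0.5445)·(0.3938,0.0771,-0.9159) + (0.5445)·(0.8957,0.2862,-0.3404) = (0.7021, 0.1978, -0.6840).
Converting back: φ = atan2(z, √(x²+y²)) = -43.16°, λ = atan2(y, x) = 15.73°.

-43.16°, 15.73°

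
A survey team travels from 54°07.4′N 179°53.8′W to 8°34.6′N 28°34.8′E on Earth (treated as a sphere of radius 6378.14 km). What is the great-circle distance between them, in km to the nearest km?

12564 km

With latitudes φ₁ = 54.123°, φ₂ = 8.577° and longitude difference Δλ = -151.523°:
Haversine: a = sin²(Δφ/2) + cos φ₁ cos φ₂ sin²(Δλ/2) = 0.1498 + (0.5860)(0.9888)(0.9395) = 0.69427.
Central angle c = 2·arcsin(√a) = 1.96984 rad.
Distance = R·c = 6378.14 × 1.9698 ≈ 12564 km.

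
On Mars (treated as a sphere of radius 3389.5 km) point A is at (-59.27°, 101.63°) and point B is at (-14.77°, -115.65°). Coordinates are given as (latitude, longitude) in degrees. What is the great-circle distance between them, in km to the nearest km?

Let φ₁ = -1.0345 rad, φ₂ = -0.2578 rad, and Δλ = 2.4909 rad.
cos c = sin φ₁ sin φ₂ + cos φ₁ cos φ₂ cos Δλ = (-0.8596)(-0.2549) + (0.5110)(0.9670)(-0.7957) = -0.17401,
so c = arccos(-0.17401) = 1.74570 rad.
Distance = R·c = 3389.5 × 1.7457 ≈ 5917 km.

5917 km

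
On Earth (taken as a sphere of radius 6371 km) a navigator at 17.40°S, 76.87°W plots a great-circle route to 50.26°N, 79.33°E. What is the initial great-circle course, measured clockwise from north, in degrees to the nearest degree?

25°

Δλ = 156.200° = 2.7262 rad.
y = sin Δλ · cos φ₂ = (0.4035)(0.6393) = 0.2580
x = cos φ₁ sin φ₂ − sin φ₁ cos φ₂ cos Δλ = (0.9542)(0.7690) − (-0.2990)(0.6393)(-0.9150) = 0.5588
θ = atan2(y, x) = 24.78°, so the bearing is 25°.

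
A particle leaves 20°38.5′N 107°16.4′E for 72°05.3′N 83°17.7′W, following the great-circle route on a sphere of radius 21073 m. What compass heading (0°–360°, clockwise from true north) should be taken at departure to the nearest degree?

With φ₁ = 0.3603, φ₂ = 1.2582, Δλ = 2.9571 rad, the forward-azimuth formula gives
θ = atan2( sin Δλ cos φ₂ , cos φ₁ sin φ₂ − sin φ₁ cos φ₂ cos Δλ ) = atan2(0.0564, 0.9970) = 3.24°.
So the initial bearing is 3°.

3°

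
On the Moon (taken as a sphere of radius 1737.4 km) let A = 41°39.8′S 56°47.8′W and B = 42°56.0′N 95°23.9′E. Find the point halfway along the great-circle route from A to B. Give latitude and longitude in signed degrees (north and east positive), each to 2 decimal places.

The central angle between A and B is δ = 2.7836 rad.
With f = 0.5, the slerp weights are sin((1−f)δ)/sin δ = 2.8083 and sin(fδ)/sin δ = 2.8083.
Weighted sum of the unit vectors: (2.8083)·(0.4091,-0.6251,-0.6648) + (2.8083)·(-0.0689,0.7289,0.6811) = (0.9555, 0.2915, 0.0460).
Converting back: φ = atan2(z, √(x²+y²)) = 2.64°, λ = atan2(y, x) = 16.97°.

2.64°, 16.97°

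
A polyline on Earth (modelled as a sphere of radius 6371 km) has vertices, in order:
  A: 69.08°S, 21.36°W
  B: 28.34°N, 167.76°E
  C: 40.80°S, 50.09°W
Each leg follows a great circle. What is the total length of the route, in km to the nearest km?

31764 km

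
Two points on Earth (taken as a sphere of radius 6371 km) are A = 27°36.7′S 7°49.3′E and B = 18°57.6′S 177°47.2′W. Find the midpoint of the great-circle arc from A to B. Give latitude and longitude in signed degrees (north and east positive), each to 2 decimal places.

-82.23°, 128.63°

The central angle between A and B is δ = 2.3233 rad.
With f = 0.5, the slerp weights are sin((1−f)δ)/sin δ = 1.2568 and sin(fδ)/sin δ = 1.2568.
Weighted sum of the unit vectors: (1.2568)·(0.8779,0.1206,-0.4635) + (1.2568)·(-0.9450,-0.0365,-0.3249) = (-0.0844, 0.1057, -0.9908).
Converting back: φ = atan2(z, √(x²+y²)) = -82.23°, λ = atan2(y, x) = 128.63°.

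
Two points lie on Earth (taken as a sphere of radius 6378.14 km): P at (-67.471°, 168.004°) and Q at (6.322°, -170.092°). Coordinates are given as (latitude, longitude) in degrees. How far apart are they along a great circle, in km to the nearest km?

With latitudes φ₁ = -67.471°, φ₂ = 6.322° and longitude difference Δλ = 21.904°:
cos c = sin φ₁ sin φ₂ + cos φ₁ cos φ₂ cos Δλ = (-0.9237)(0.1101) + (0.3832)(0.9939)(0.9278) = 0.25162,
so c = arccos(0.25162) = 1.31645 rad.
Distance = R·c = 6378.14 × 1.3164 ≈ 8396 km.

8396 km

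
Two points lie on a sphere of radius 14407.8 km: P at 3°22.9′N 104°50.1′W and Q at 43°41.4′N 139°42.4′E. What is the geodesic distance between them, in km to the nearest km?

In radians: φ₁ = 0.0590, φ₂ = 0.7625, Δλ = -115.458° = -2.0151 rad.
Haversine: a = sin²(Δφ/2) + cos φ₁ cos φ₂ sin²(Δλ/2) = 0.1187 + (0.9983)(0.7231)(0.7149) = 0.63477.
Central angle c = 2·arcsin(√a) = 1.84371 rad.
Distance = R·c = 14407.8 × 1.8437 ≈ 26564 km.

26564 km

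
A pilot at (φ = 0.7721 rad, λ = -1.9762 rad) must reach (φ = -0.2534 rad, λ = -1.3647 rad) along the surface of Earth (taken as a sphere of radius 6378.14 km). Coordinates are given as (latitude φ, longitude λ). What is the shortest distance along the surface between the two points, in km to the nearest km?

7443 km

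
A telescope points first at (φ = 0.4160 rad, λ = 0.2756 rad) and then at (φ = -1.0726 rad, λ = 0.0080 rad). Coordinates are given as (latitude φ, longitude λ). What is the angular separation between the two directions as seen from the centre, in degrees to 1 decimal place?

With latitudes φ₁ = 23.835°, φ₂ = -61.455° and longitude difference Δλ = -15.332°:
Haversine: a = sin²(Δφ/2) + cos φ₁ cos φ₂ sin²(Δλ/2) = 0.4589 + (0.9147)(0.4778)(0.0178) = 0.46673.
Central angle c = 2·arcsin(√a) = 1.50420 rad.
So the angular separation is 86.2°.

86.2°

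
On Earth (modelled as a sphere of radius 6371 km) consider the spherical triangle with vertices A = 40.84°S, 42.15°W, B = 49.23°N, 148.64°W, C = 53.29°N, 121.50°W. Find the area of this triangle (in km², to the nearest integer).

Side lengths (central angles): a = 0.3028, b = 2.0271, c = 2.2594 rad; semiperimeter s = 2.2947.
By l'Huilier's theorem, tan(E/4) = √[tan(s/2) tan((s−a)/2) tan((s−b)/2) tan((s−c)/2)], giving spherical excess E = 0.3595 rad.
Area = E·R² = 0.3595 × (6371)² ≈ 14593321 km².

14593321 km²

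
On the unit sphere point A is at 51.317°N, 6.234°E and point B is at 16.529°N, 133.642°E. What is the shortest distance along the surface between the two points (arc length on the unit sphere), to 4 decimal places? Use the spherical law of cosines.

In radians: φ₁ = 0.8957, φ₂ = 0.2885, Δλ = 127.408° = 2.2237 rad.
cos c = sin φ₁ sin φ₂ + cos φ₁ cos φ₂ cos Δλ = (0.7806)(0.2845) + (0.6250)(0.9587)(-0.6075) = -0.14191,
so c = arccos(-0.14191) = 1.71319 rad.
On the unit sphere the arc length equals the central angle: 1.7132.

1.7132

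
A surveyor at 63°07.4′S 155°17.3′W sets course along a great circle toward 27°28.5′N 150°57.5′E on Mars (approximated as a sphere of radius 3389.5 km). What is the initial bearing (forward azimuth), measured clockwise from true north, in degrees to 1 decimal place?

With φ₁ = -1.1017, φ₂ = 0.4795, Δλ = -0.9382 rad, the forward-azimuth formula gives
θ = atan2( sin Δλ cos φ₂ , cos φ₁ sin φ₂ − sin φ₁ cos φ₂ cos Δλ ) = atan2(-0.7155, 0.6765) = -46.61°.
Adding 360° brings this into [0°, 360°): 313.4°.

313.4°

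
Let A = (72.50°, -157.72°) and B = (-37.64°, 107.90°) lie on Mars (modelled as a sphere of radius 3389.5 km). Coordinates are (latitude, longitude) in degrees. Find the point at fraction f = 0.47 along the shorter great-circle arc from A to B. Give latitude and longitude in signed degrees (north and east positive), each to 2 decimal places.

The central angle between A and B is δ = 2.2151 rad.
With f = 0.47, the slerp weights are sin((1−f)δ)/sin δ = 1.1535 and sin(fδ)/sin δ = 1.0793.
Weighted sum of the unit vectors: (1.1535)·(-0.2783,-0.1140,0.9537) + (1.0793)·(-0.2434,0.7535,-0.6107) = (-0.5837, 0.6818, 0.4410).
Converting back: φ = atan2(z, √(x²+y²)) = 26.17°, λ = atan2(y, x) = 130.57°.

26.17°, 130.57°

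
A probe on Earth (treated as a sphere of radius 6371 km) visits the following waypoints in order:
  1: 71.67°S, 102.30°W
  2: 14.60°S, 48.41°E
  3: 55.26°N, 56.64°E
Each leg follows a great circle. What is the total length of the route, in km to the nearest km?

17981 km

Leg 1→2: central angle 1.5969 rad, distance 10174.1 km.
Leg 2→3: central angle 1.2253 rad, distance 7806.6 km.
Total: 10174.1 + 7806.6 ≈ 17981 km.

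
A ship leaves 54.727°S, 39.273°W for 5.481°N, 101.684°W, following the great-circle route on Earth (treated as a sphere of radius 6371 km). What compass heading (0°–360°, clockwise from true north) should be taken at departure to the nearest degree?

296°

Δλ = -62.411° = -1.0893 rad.
y = sin Δλ · cos φ₂ = (-0.8863)(0.9954) = -0.8822
x = cos φ₁ sin φ₂ − sin φ₁ cos φ₂ cos Δλ = (0.5775)(0.0955) − (-0.8164)(0.9954)(0.4631) = 0.4315
θ = atan2(y, x) = -63.94°; adding 360° gives 296°.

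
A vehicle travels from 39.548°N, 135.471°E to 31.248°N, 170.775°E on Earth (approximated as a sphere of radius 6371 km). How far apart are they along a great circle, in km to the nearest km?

3307 km

With latitudes φ₁ = 39.548°, φ₂ = 31.248° and longitude difference Δλ = 35.304°:
cos c = sin φ₁ sin φ₂ + cos φ₁ cos φ₂ cos Δλ = (0.6367)(0.5187) + (0.7711)(0.8549)(0.8161) = 0.86829,
so c = arccos(0.86829) = 0.51905 rad.
Distance = R·c = 6371 × 0.5190 ≈ 3307 km.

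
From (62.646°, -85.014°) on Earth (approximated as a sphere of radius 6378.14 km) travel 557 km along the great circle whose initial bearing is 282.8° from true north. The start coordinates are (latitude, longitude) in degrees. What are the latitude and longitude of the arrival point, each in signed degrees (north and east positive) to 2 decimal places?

63.34°, -95.94°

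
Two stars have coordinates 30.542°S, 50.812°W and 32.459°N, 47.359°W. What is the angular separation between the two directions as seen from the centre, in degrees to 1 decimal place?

With latitudes φ₁ = -30.542°, φ₂ = 32.459° and longitude difference Δλ = 3.453°:
Haversine: a = sin²(Δφ/2) + cos φ₁ cos φ₂ sin²(Δλ/2) = 0.2730 + (0.8613)(0.8438)(0.0009) = 0.27367.
Central angle c = 2·arcsin(√a) = 1.10106 rad.
So the angular separation is 63.1°.

63.1°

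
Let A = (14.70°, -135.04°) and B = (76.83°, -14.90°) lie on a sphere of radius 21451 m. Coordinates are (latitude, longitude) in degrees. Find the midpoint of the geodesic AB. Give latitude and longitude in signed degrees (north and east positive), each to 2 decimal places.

54.51°, -122.03°

The central angle between A and B is δ = 1.4339 rad.
With f = 0.5, the slerp weights are sin((1−f)δ)/sin δ = 0.6633 and sin(fδ)/sin δ = 0.6633.
Weighted sum of the unit vectors: (0.6633)·(-0.6844,-0.6835,0.2538) + (0.6633)·(0.2202,-0.0586,0.9737) = (-0.3079, -0.4922, 0.8142).
Converting back: φ = atan2(z, √(x²+y²)) = 54.51°, λ = atan2(y, x) = -122.03°.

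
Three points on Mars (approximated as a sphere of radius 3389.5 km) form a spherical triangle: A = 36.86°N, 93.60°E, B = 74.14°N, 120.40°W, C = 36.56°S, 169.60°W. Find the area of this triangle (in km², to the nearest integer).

Side lengths (central angles): a = 2.0148, b = 2.0191, c = 1.1639 rad; semiperimeter s = 2.5989.
By l'Huilier's theorem, tan(E/4) = √[tan(s/2) tan((s−a)/2) tan((s−b)/2) tan((s−c)/2)], giving spherical excess E = 1.9506 rad.
Area = E·R² = 1.9506 × (3389.5)² ≈ 22410184 km².

22410184 km²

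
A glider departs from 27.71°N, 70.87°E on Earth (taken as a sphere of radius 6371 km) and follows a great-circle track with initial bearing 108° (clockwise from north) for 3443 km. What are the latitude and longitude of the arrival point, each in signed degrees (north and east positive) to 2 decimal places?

14.95°, 101.30°

Angular distance δ = d/R = 3443/6371 = 0.54042 rad; initial bearing θ = 1.8850 rad.
sin φ₂ = sin φ₁ cos δ + cos φ₁ sin δ cos θ = (0.4650)(0.8575) + (0.8853)(0.5145)(-0.3090) = 0.2580, so φ₂ = 14.95°.
Δλ = atan2(sin θ sin δ cos φ₁, cos δ − sin φ₁ sin φ₂) = atan2(0.4332, 0.7375) = 30.428°.
λ₂ = 70.870° + 30.428° = 101.30°.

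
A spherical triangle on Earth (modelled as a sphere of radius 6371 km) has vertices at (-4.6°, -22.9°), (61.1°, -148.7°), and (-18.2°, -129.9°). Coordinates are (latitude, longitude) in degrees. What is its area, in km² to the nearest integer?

Side lengths (central angles): a = 1.4089, b = 1.8253, c = 1.9305 rad; semiperimeter s = 2.5824.
By l'Huilier's theorem, tan(E/4) = √[tan(s/2) tan((s−a)/2) tan((s−b)/2) tan((s−c)/2)], giving spherical excess E = 2.0355 rad.
Area = E·R² = 2.0355 × (6371)² ≈ 82621039 km².

82621039 km²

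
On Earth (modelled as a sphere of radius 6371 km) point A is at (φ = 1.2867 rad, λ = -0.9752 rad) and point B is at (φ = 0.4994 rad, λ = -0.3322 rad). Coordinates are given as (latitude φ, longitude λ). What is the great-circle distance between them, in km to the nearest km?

In radians: φ₁ = 1.2867, φ₂ = 0.4994, Δλ = 36.841° = 0.6430 rad.
cos c = sin φ₁ sin φ₂ + cos φ₁ cos φ₂ cos Δλ = (0.9599)(0.4789) + (0.2803)(0.8779)(0.8003) = 0.65662,
so c = arccos(0.65662) = 0.85446 rad.
Distance = R·c = 6371 × 0.8545 ≈ 5444 km.

5444 km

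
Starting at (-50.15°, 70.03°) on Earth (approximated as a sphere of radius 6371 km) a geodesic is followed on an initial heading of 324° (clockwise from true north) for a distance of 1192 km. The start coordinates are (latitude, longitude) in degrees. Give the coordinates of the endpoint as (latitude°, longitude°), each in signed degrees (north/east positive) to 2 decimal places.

-41.14°, 61.68°

Angular distance δ = d/R = 1192/6371 = 0.18710 rad; initial bearing θ = 5.6549 rad.
sin φ₂ = sin φ₁ cos δ + cos φ₁ sin δ cos θ = (-0.7677)(0.9825) + (0.6408)(0.1860)(0.8090) = -0.6579, so φ₂ = -41.14°.
Δλ = atan2(sin θ sin δ cos φ₁, cos δ − sin φ₁ sin φ₂) = atan2(-0.0701, 0.4775) = -8.347°.
λ₂ = 70.030° − 8.347° = 61.68°.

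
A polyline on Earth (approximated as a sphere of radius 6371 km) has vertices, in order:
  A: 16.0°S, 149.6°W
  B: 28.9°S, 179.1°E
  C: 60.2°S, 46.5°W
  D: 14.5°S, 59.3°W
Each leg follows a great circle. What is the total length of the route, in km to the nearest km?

Leg A→B: central angle 0.5505 rad, distance 3507.0 km.
Leg B→C: central angle 1.4556 rad, distance 9273.5 km.
Leg C→D: central angle 0.8142 rad, distance 5187.2 km.
Total: 3507.0 + 9273.5 + 5187.2 ≈ 17968 km.

17968 km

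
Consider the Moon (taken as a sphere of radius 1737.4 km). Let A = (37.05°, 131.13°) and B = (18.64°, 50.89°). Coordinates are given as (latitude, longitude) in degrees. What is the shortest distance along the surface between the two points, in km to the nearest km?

2162 km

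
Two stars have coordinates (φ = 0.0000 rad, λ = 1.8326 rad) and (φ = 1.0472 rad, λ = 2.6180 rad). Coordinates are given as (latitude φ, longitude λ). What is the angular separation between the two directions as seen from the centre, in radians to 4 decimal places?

1.2094 rad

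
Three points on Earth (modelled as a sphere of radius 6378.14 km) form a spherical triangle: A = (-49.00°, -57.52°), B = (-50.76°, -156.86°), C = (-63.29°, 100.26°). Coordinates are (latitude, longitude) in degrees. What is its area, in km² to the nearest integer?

20671070 km²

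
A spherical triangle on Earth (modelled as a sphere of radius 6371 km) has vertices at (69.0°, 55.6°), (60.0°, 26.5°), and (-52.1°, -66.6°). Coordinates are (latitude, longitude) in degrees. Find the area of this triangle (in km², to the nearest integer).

Side lengths (central angles): a = 2.3462, b = 2.5944, c = 0.2651 rad; semiperimeter s = 2.6028.
By l'Huilier's theorem, tan(E/4) = √[tan(s/2) tan((s−a)/2) tan((s−b)/2) tan((s−c)/2)], giving spherical excess E = 0.2719 rad.
Area = E·R² = 0.2719 × (6371)² ≈ 11035812 km².

11035812 km²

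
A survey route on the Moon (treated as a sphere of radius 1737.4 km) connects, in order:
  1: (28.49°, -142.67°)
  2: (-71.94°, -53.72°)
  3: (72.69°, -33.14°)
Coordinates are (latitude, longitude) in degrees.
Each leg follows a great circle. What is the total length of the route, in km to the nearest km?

Leg 1→2: central angle 2.0359 rad, distance 3537.2 km.
Leg 2→3: central angle 2.5345 rad, distance 4403.5 km.
Total: 3537.2 + 4403.5 ≈ 7941 km.

7941 km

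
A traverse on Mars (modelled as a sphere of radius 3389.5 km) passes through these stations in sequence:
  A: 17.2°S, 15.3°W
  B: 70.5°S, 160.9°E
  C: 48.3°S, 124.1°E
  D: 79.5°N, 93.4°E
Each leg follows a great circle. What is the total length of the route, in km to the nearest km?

14758 km

Leg A→B: central angle 1.6102 rad, distance 5457.9 km.
Leg B→C: central angle 0.4915 rad, distance 1666.0 km.
Leg C→D: central angle 2.2522 rad, distance 7633.9 km.
Total: 5457.9 + 1666.0 + 7633.9 ≈ 14758 km.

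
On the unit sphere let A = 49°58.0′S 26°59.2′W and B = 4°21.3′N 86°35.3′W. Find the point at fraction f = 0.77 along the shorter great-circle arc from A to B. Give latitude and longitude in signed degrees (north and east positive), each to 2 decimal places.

Central angle δ = 1.3011 rad. Interpolating on the sphere with fraction f = 0.77:
P = [sin((1−f)δ)·A + sin(fδ)·B] / sin δ = 0.3059·A + 0.8741·B in Cartesian coordinates,
giving P = (0.2272, -0.9593, -0.1678), i.e. latitude -9.66°, longitude -76.68°.

-9.66°, -76.68°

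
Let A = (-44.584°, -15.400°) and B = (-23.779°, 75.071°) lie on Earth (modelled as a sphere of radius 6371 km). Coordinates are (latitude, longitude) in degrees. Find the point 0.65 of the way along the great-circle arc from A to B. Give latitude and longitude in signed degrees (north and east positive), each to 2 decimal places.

The central angle between A and B is δ = 1.2894 rad.
With f = 0.65, the slerp weights are sin((1−f)δ)/sin δ = 0.4540 and sin(fδ)/sin δ = 0.7738.
Weighted sum of the unit vectors: (0.4540)·(0.6867,-0.1891,-0.7020) + (0.7738)·(0.2358,0.8842,-0.4032) = (0.4942, 0.5984, -0.6307).
Converting back: φ = atan2(z, √(x²+y²)) = -39.10°, λ = atan2(y, x) = 50.45°.

-39.10°, 50.45°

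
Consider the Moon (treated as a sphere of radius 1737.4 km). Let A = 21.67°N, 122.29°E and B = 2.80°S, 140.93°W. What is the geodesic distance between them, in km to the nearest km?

2951 km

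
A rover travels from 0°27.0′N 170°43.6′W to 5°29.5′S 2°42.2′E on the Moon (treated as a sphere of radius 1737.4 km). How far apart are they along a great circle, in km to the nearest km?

With latitudes φ₁ = 0.450°, φ₂ = -5.492° and longitude difference Δλ = 173.430°:
cos c = sin φ₁ sin φ₂ + cos φ₁ cos φ₂ cos Δλ = (0.0079)(-0.0957) + (1.0000)(0.9954)(-0.9934) = -0.98959,
so c = arccos(-0.98959) = 2.99721 rad.
Distance = R·c = 1737.4 × 2.9972 ≈ 5207 km.

5207 km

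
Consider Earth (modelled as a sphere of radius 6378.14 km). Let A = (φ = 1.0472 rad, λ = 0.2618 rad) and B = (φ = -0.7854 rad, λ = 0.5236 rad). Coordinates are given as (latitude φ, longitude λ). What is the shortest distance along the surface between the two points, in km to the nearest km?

Let φ₁ = 1.0472 rad, φ₂ = -0.7854 rad, and Δλ = 0.2618 rad.
Haversine: a = sin²(Δφ/2) + cos φ₁ cos φ₂ sin²(Δλ/2) = 0.6294 + (0.5000)(0.7071)(0.0170) = 0.63544.
Central angle c = 2·arcsin(√a) = 1.84509 rad.
Distance = R·c = 6378.14 × 1.8451 ≈ 11768 km.

11768 km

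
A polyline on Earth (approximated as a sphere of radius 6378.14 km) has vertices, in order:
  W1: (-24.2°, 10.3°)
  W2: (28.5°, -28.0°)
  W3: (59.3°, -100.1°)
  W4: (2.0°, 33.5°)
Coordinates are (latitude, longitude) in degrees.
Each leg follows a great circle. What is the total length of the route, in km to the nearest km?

Leg W1→W2: central angle 1.1225 rad, distance 7159.2 km.
Leg W2→W3: central angle 0.9906 rad, distance 6318.2 km.
Leg W3→W4: central angle 1.8985 rad, distance 12108.8 km.
Total: 7159.2 + 6318.2 + 12108.8 ≈ 25586 km.

25586 km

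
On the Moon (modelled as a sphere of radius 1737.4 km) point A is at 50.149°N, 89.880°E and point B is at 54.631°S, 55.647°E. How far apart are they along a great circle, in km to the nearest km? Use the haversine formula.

3294 km

Let φ₁ = 0.8753 rad, φ₂ = -0.9535 rad, and Δλ = -0.5975 rad.
Haversine: a = sin²(Δφ/2) + cos φ₁ cos φ₂ sin²(Δλ/2) = 0.6276 + (0.6408)(0.5788)(0.0866) = 0.65968.
Central angle c = 2·arcsin(√a) = 1.89586 rad.
Distance = R·c = 1737.4 × 1.8959 ≈ 3294 km.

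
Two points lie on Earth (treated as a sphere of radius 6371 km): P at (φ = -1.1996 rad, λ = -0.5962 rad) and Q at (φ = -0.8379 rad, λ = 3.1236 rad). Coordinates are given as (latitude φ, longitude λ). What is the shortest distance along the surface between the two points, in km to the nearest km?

With latitudes φ₁ = -68.732°, φ₂ = -48.008° and longitude difference Δλ = -146.871°:
cos c = sin φ₁ sin φ₂ + cos φ₁ cos φ₂ cos Δλ = (-0.9319)(-0.7432) + (0.3627)(0.6690)(-0.8374) = 0.48939,
so c = arccos(0.48939) = 1.05940 rad.
Distance = R·c = 6371 × 1.0594 ≈ 6749 km.

6749 km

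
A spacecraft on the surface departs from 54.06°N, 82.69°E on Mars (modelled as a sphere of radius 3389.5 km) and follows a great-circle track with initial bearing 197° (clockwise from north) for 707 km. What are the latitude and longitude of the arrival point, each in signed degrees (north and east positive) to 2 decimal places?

Angular distance δ = d/R = 707/3389.5 = 0.20859 rad; initial bearing θ = 3.4383 rad.
sin φ₂ = sin φ₁ cos δ + cos φ₁ sin δ cos θ = (0.8096)(0.9783) + (0.5869)(0.2071)(-0.9563) = 0.6759, so φ₂ = 42.52°.
Δλ = atan2(sin θ sin δ cos φ₁, cos δ − sin φ₁ sin φ₂) = atan2(-0.0355, 0.4311) = -4.712°.
λ₂ = 82.690° − 4.712° = 77.98°.

42.52°, 77.98°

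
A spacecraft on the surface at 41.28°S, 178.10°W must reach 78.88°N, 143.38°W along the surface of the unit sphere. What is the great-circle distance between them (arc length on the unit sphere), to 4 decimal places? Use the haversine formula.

2.1273

With latitudes φ₁ = -41.280°, φ₂ = 78.880° and longitude difference Δλ = 34.720°:
Haversine: a = sin²(Δφ/2) + cos φ₁ cos φ₂ sin²(Δλ/2) = 0.7512 + (0.7515)(0.1929)(0.0890) = 0.76411.
Central angle c = 2·arcsin(√a) = 2.12730 rad.
On the unit sphere the arc length equals the central angle: 2.1273.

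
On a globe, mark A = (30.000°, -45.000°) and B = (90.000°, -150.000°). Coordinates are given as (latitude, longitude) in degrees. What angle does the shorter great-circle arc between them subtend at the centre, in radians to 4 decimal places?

1.0472 rad

Let φ₁ = 0.5236 rad, φ₂ = 1.5708 rad, and Δλ = -1.8326 rad.
Haversine: a = sin²(Δφ/2) + cos φ₁ cos φ₂ sin²(Δλ/2) = 0.2500 + (0.8660)(0.0000)(0.6294) = 0.25000.
Central angle c = 2·arcsin(√a) = 1.04720 rad.
So the angular separation is 1.0472 rad.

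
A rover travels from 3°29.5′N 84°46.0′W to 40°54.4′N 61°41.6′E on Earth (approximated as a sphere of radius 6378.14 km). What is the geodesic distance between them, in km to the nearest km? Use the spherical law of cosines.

With latitudes φ₁ = 3.492°, φ₂ = 40.907° and longitude difference Δλ = 146.460°:
cos c = sin φ₁ sin φ₂ + cos φ₁ cos φ₂ cos Δλ = (0.0609)(0.6548) + (0.9981)(0.7558)(-0.8335) = -0.58889,
so c = arccos(-0.58889) = 2.20048 rad.
Distance = R·c = 6378.14 × 2.2005 ≈ 14035 km.

14035 km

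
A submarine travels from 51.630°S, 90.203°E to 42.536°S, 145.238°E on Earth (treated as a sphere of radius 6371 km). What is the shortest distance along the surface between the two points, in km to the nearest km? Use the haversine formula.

4182 km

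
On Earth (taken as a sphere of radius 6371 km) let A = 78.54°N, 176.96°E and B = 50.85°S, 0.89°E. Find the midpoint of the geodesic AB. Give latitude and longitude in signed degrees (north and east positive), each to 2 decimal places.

Central angle δ = 2.6577 rad. Interpolating on the sphere with fraction f = 0.5:
P = [sin((1−f)δ)·A + sin(fδ)·B] / sin δ = 2.0868·A + 2.0868·B in Cartesian coordinates,
giving P = (0.9033, 0.0425, 0.4269), i.e. latitude 25.27°, longitude 2.69°.

25.27°, 2.69°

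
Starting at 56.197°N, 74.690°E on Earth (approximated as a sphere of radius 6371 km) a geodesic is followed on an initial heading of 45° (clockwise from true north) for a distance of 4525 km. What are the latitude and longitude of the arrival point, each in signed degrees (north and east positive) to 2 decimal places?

Angular distance δ = d/R = 4525/6371 = 0.71025 rad; initial bearing θ = 0.7854 rad.
sin φ₂ = sin φ₁ cos δ + cos φ₁ sin δ cos θ = (0.8310)(0.7582) + (0.5563)(0.6520)(0.7071) = 0.8865, so φ₂ = 62.44°.
Δλ = atan2(sin θ sin δ cos φ₁, cos δ − sin φ₁ sin φ₂) = atan2(0.2565, 0.0215) = 85.201°.
λ₂ = 74.690° + 85.201° = 159.89°.

62.44°, 159.89°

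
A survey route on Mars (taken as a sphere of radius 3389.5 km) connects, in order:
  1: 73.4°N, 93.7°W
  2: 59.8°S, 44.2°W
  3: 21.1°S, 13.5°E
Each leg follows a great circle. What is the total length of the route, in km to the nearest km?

11424 km

Leg 1→2: central angle 2.3964 rad, distance 8122.4 km.
Leg 2→3: central angle 0.9741 rad, distance 3301.7 km.
Total: 8122.4 + 3301.7 ≈ 11424 km.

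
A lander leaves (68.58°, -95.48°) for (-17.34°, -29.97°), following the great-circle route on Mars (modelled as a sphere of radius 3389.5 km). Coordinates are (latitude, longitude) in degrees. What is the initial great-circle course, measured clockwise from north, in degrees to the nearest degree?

Δλ = 65.510° = 1.1434 rad.
y = sin Δλ · cos φ₂ = (0.9100)(0.9546) = 0.8687
x = cos φ₁ sin φ₂ − sin φ₁ cos φ₂ cos Δλ = (0.3652)(-0.2980) − (0.9309)(0.9546)(0.4145) = -0.4772
θ = atan2(y, x) = 118.78°, so the bearing is 119°.

119°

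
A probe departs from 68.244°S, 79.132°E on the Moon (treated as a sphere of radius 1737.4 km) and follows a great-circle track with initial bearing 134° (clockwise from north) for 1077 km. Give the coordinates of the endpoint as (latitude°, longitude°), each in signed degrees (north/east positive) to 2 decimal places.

Angular distance δ = d/R = 1077/1737.4 = 0.61989 rad; initial bearing θ = 2.3387 rad.
sin φ₂ = sin φ₁ cos δ + cos φ₁ sin δ cos θ = (-0.9288)(0.8139) + (0.3707)(0.5809)(-0.6947) = -0.9055, so φ₂ = -64.90°.
Δλ = atan2(sin θ sin δ cos φ₁, cos δ − sin φ₁ sin φ₂) = atan2(0.1549, -0.0271) = 99.925°.
λ₂ = 79.132° + 99.925° = 179.06°.

-64.90°, 179.06°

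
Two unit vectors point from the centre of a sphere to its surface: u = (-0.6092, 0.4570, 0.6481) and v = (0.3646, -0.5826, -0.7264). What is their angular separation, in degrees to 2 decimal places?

163.56°

u·v = -0.9591; |u| = 1.0000, |v| = 1.0000.
cos θ = (u·v)/(|u||v|) = -0.9591, so θ = 163.56°.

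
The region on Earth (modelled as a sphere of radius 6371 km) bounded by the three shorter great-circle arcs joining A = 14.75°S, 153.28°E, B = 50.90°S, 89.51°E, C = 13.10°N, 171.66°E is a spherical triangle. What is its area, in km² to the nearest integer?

Side lengths (central angles): a = 1.6629, b = 0.5806, c = 1.0847 rad; semiperimeter s = 1.6641.
By l'Huilier's theorem, tan(E/4) = √[tan(s/2) tan((s−a)/2) tan((s−b)/2) tan((s−c)/2)], giving spherical excess E = 0.0438 rad.
Area = E·R² = 0.0438 × (6371)² ≈ 1778269 km².

1778269 km²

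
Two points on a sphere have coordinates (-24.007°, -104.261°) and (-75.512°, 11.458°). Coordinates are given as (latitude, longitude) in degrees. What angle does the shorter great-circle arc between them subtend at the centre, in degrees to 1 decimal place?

72.9°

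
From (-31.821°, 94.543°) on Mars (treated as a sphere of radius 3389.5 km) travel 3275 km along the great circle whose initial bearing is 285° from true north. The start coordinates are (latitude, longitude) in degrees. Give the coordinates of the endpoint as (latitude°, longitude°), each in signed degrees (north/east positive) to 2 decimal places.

-6.82°, 41.38°

Angular distance δ = d/R = 3275/3389.5 = 0.96622 rad; initial bearing θ = 4.9742 rad.
sin φ₂ = sin φ₁ cos δ + cos φ₁ sin δ cos θ = (-0.5273)(0.5684) + (0.8497)(0.8227)(0.2588) = -0.1188, so φ₂ = -6.82°.
Δλ = atan2(sin θ sin δ cos φ₁, cos δ − sin φ₁ sin φ₂) = atan2(-0.6753, 0.5058) = -53.166°.
λ₂ = 94.543° − 53.166° = 41.38°.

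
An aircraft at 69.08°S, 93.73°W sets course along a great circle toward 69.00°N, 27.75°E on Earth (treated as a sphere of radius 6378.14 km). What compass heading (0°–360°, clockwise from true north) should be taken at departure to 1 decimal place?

62.6°

Δλ = 121.480° = 2.1202 rad.
y = sin Δλ · cos φ₂ = (0.8528)(0.3584) = 0.3056
x = cos φ₁ sin φ₂ − sin φ₁ cos φ₂ cos Δλ = (0.3571)(0.9336) − (-0.9341)(0.3584)(-0.5222) = 0.1585
θ = atan2(y, x) = 62.58°, so the bearing is 62.6°.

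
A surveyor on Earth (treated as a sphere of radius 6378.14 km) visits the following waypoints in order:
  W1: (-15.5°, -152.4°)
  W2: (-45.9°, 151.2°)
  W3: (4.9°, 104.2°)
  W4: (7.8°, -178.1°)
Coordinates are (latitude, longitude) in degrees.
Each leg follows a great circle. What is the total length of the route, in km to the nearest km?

Leg W1→W2: central angle 0.9728 rad, distance 6204.4 km.
Leg W2→W3: central angle 1.1467 rad, distance 7313.5 km.
Leg W3→W4: central angle 1.3471 rad, distance 8591.7 km.
Total: 6204.4 + 7313.5 + 8591.7 ≈ 22110 km.

22110 km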